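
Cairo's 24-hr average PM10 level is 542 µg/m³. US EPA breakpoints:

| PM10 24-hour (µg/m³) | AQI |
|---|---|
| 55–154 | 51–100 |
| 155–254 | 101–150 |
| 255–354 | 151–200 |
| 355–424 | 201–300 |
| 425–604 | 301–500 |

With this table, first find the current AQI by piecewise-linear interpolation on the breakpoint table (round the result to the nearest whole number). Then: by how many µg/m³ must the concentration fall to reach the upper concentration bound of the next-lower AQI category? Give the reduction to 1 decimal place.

PM10: row 425–604 (AQI 301–500). (500−301)·(542−425)/(604−425) + 301 = 199·117/179 + 301 ≈ 431.07 → 431.
Current AQI 431 is in the Hazardous range (301–500). The next-lower category tops out at AQI 300, whose upper concentration bound is 424 µg/m³.
Reduction needed = 542 − 424 = 118.0 µg/m³.

118.0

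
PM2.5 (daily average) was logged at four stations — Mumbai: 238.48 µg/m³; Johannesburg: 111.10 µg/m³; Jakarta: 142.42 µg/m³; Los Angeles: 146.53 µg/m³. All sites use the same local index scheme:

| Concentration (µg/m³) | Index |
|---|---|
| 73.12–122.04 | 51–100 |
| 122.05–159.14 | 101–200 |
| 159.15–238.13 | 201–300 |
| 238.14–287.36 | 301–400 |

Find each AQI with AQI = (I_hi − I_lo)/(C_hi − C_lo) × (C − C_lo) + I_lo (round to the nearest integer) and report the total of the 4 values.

Mumbai: 238.48 lies in 238.14–287.36, so I_lo=301, I_hi=400, C_lo=238.14, C_hi=287.36.
(400−301)/(287.36−238.14) × (238.48−238.14) + 301 = 99/49.22 × 0.34 + 301 ≈ 301.68 → 302.
Johannesburg: 111.10 lies in 73.12–122.04, so I_lo=51, I_hi=100, C_lo=73.12, C_hi=122.04.
(100−51)/(122.04−73.12) × (111.10−73.12) + 51 = 49/48.92 × 37.98 + 51 ≈ 89.04 → 89.
Jakarta 142.42: bracket 122.05–159.14 → index 101–200; slope 99/37.09, offset 20.37.
AQI = 101 + 99/37.09·20.37 ≈ 155.37 ⇒ 155.
Los Angeles 146.53: bracket 122.05–159.14 → index 101–200; slope 99/37.09, offset 24.48.
AQI = 101 + 99/37.09·24.48 ≈ 166.34 ⇒ 166.
AQIs: Mumbai=302, Johannesburg=89, Jakarta=155, Los Angeles=166. Sum = 302 + 89 + 155 + 166 = 712.

712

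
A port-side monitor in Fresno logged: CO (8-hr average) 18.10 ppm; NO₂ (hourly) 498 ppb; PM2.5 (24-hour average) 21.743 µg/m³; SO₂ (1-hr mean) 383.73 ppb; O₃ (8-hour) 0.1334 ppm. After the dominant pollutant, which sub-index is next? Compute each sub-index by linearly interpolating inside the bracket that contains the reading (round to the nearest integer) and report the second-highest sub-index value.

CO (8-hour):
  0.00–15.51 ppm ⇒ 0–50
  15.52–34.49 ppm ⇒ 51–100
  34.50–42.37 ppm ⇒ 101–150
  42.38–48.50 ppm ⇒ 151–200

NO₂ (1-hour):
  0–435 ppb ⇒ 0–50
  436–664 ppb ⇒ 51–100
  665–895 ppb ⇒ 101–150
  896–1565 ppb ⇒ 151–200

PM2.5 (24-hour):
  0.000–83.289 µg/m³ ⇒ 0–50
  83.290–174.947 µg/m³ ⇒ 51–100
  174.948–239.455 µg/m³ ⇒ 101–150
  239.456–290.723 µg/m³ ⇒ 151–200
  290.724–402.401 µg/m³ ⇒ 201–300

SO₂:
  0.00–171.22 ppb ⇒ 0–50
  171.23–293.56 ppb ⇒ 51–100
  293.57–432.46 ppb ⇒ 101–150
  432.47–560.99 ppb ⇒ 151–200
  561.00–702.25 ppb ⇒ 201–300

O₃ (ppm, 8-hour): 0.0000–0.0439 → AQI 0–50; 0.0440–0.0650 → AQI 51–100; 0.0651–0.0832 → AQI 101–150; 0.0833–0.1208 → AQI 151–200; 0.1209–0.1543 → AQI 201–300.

CO: 18.10 ∈ [15.52, 34.49] ↔ index [51, 100].
51 + (18.10−15.52)·(100−51)/(34.49−15.52) = 51 + 2.58·49/18.97 ≈ 57.66, so AQI = 58.
NO₂: row 436–664 (AQI 51–100). (100−51)·(498−436)/(664−436) + 51 = 49·62/228 + 51 ≈ 64.32 → 64.
PM2.5: 21.743 ∈ [0.000, 83.289] ↔ index [0, 50].
0 + (21.743−0.000)·(50−0)/(83.289−0.000) = 0 + 21.743·50/83.289 ≈ 13.05, so AQI = 13.
SO₂: 383.73 lies in 293.57–432.46, so I_lo=101, I_hi=150, C_lo=293.57, C_hi=432.46.
(150−101)/(432.46−293.57) × (383.73−293.57) + 101 = 49/138.89 × 90.16 + 101 ≈ 132.81 → 133.
O₃: 0.1334 ∈ [0.1209, 0.1543] ↔ index [201, 300].
201 + (0.1334−0.1209)·(300−201)/(0.1543−0.1209) = 201 + 0.0125·99/0.0334 ≈ 238.05, so AQI = 238.
Sub-indices: CO→58, NO₂→64, PM2.5→13, SO₂→133, O₃→238. Ranked high→low: 238, 133, 64, 58, 13. Second-highest sub-index = 133.

133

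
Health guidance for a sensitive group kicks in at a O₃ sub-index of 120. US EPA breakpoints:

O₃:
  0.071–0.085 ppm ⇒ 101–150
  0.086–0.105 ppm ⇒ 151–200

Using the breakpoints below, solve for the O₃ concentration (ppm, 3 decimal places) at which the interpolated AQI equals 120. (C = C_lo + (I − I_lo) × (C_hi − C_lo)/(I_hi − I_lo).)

0.076

AQI 120 lies in the 101–150 band, which corresponds to 0.071–0.085 ppm.
C = 0.071 + (120−101)×(0.085−0.071)/(150−101) = 0.071 + 19×0.014/49 ≈ 0.07643 ppm → 0.076 ppm to 3 dp.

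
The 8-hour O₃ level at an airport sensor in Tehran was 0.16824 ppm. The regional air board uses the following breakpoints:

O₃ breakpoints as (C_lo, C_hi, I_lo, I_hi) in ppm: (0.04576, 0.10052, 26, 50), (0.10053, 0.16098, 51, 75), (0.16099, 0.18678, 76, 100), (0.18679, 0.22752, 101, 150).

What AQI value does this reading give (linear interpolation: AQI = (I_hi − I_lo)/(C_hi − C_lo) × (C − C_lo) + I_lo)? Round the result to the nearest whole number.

O₃: 0.16824 lies in 0.16099–0.18678, so I_lo=76, I_hi=100, C_lo=0.16099, C_hi=0.18678.
(100−76)/(0.18678−0.16099) × (0.16824−0.16099) + 76 = 24/0.02579 × 0.00725 + 76 ≈ 82.75 → 83.

83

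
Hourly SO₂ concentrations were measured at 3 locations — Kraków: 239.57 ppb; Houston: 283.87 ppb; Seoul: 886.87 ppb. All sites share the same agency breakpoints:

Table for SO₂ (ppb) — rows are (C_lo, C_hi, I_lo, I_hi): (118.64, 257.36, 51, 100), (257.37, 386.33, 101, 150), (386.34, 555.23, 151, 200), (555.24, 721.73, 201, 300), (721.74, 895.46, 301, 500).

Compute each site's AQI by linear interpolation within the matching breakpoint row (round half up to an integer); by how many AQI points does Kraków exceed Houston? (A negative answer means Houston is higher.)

Kraków: 239.57 ∈ [118.64, 257.36] ↔ index [51, 100].
51 + (239.57−118.64)·(100−51)/(257.36−118.64) = 51 + 120.93·49/138.72 ≈ 93.72, so AQI = 94.
Houston: row 257.37–386.33 (AQI 101–150). (150−101)·(283.87−257.37)/(386.33−257.37) + 101 = 49·26.50/128.96 + 101 ≈ 111.07 → 111.
Seoul: 886.87 lies in 721.74–895.46, so I_lo=301, I_hi=500, C_lo=721.74, C_hi=895.46.
(500−301)/(895.46−721.74) × (886.87−721.74) + 301 = 199/173.72 × 165.13 + 301 ≈ 490.16 → 490.
AQIs: Kraków=94, Houston=111, Seoul=490. Kraków (94) − Houston (111) = -17.

-17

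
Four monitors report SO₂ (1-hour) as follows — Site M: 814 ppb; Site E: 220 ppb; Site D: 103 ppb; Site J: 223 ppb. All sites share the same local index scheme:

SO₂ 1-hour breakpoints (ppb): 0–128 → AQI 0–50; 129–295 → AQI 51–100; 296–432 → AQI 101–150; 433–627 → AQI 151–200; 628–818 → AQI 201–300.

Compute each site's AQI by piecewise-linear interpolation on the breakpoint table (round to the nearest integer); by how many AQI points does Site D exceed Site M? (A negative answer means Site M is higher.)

Site M: row 628–818 (AQI 201–300). (300−201)·(814−628)/(818−628) + 201 = 99·186/190 + 201 ≈ 297.92 → 298.
Site E 220: bracket 129–295 → index 51–100; slope 49/166, offset 91.
AQI = 51 + 49/166·91 ≈ 77.86 ⇒ 78.
Site D: 103 lies in 0–128, so I_lo=0, I_hi=50, C_lo=0, C_hi=128.
(50−0)/(128−0) × (103−0) + 0 = 50/128 × 103 + 0 ≈ 40.23 → 40.
Site J 223: bracket 129–295 → index 51–100; slope 49/166, offset 94.
AQI = 51 + 49/166·94 ≈ 78.75 ⇒ 79.
AQIs: Site M=298, Site E=78, Site D=40, Site J=79. Site D (40) − Site M (298) = -258.

-258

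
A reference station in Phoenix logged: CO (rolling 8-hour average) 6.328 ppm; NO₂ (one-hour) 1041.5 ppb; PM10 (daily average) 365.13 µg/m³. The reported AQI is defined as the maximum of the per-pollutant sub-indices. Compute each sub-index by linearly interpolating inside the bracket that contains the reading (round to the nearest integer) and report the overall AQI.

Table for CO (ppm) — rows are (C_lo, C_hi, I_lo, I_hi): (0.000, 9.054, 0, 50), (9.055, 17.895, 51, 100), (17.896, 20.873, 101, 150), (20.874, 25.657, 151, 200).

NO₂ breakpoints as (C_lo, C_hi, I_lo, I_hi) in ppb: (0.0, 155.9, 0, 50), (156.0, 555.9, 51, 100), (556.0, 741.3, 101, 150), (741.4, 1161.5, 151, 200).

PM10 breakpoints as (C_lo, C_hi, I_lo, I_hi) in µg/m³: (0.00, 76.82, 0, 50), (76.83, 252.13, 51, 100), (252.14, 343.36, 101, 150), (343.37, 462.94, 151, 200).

CO: row 0.000–9.054 (AQI 0–50). (50−0)·(6.328−0.000)/(9.054−0.000) + 0 = 50·6.328/9.054 + 0 ≈ 34.95 → 35.
NO₂ 1041.5: bracket 741.4–1161.5 → index 151–200; slope 49/420.1, offset 300.1.
AQI = 151 + 49/420.1·300.1 ≈ 186.00 ⇒ 186.
PM10 365.13: bracket 343.37–462.94 → index 151–200; slope 49/119.57, offset 21.76.
AQI = 151 + 49/119.57·21.76 ≈ 159.92 ⇒ 160.
Sub-indices: CO→35, NO₂→186, PM10→160. Overall AQI = max = 186; dominant pollutant is NO₂.

186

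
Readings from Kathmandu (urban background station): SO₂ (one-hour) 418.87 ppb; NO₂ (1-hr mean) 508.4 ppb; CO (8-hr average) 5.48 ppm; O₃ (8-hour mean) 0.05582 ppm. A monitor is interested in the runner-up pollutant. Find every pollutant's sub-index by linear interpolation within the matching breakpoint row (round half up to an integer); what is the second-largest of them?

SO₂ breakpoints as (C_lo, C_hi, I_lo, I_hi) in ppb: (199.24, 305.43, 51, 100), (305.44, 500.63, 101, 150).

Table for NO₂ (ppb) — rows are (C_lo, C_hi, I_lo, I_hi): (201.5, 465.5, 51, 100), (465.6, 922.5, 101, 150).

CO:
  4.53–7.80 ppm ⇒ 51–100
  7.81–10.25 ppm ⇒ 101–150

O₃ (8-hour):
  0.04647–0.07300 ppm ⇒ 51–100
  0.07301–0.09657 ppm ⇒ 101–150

106

SO₂: 418.87 lies in 305.44–500.63, so I_lo=101, I_hi=150, C_lo=305.44, C_hi=500.63.
(150−101)/(500.63−305.44) × (418.87−305.44) + 101 = 49/195.19 × 113.43 + 101 ≈ 129.48 → 129.
NO₂: 508.4 ∈ [465.6, 922.5] ↔ index [101, 150].
101 + (508.4−465.6)·(150−101)/(922.5−465.6) = 101 + 42.8·49/456.9 ≈ 105.59, so AQI = 106.
CO: 5.48 lies in 4.53–7.80, so I_lo=51, I_hi=100, C_lo=4.53, C_hi=7.80.
(100−51)/(7.80−4.53) × (5.48−4.53) + 51 = 49/3.27 × 0.95 + 51 ≈ 65.24 → 65.
O₃ 0.05582: bracket 0.04647–0.07300 → index 51–100; slope 49/0.02653, offset 0.00935.
AQI = 51 + 49/0.02653·0.00935 ≈ 68.27 ⇒ 68.
Sub-indices: SO₂→129, NO₂→106, CO→65, O₃→68. Ranked high→low: 129, 106, 68, 65. Second-highest sub-index = 106.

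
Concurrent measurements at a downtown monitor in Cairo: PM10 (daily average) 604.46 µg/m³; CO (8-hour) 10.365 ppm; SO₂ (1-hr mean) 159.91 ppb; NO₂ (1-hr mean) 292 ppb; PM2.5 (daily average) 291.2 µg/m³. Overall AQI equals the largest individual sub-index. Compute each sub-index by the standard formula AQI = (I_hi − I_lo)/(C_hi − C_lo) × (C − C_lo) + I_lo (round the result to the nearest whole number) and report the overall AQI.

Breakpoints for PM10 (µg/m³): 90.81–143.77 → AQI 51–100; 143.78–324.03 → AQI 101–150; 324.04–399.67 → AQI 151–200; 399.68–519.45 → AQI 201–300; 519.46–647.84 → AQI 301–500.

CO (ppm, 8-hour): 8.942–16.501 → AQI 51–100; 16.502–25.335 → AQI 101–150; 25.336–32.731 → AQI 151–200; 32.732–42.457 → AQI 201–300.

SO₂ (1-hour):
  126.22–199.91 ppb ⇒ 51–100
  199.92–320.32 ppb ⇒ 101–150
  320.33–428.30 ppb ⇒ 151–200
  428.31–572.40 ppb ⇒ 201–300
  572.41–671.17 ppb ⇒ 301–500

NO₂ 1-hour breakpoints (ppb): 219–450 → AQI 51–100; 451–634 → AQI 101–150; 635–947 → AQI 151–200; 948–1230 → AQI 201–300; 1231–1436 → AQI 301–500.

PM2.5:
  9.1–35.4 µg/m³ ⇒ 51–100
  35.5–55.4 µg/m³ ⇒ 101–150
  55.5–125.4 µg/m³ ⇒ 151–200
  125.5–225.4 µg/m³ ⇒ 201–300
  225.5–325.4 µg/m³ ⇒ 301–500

PM10: 604.46 lies in 519.46–647.84, so I_lo=301, I_hi=500, C_lo=519.46, C_hi=647.84.
(500−301)/(647.84−519.46) × (604.46−519.46) + 301 = 199/128.38 × 85.00 + 301 ≈ 432.76 → 433.
CO: 10.365 ∈ [8.942, 16.501] ↔ index [51, 100].
51 + (10.365−8.942)·(100−51)/(16.501−8.942) = 51 + 1.423·49/7.559 ≈ 60.22, so AQI = 60.
SO₂: row 126.22–199.91 (AQI 51–100). (100−51)·(159.91−126.22)/(199.91−126.22) + 51 = 49·33.69/73.69 + 51 ≈ 73.40 → 73.
NO₂: row 219–450 (AQI 51–100). (100−51)·(292−219)/(450−219) + 51 = 49·73/231 + 51 ≈ 66.48 → 66.
PM2.5 291.2: bracket 225.5–325.4 → index 301–500; slope 199/99.9, offset 65.7.
AQI = 301 + 199/99.9·65.7 ≈ 431.87 ⇒ 432.
Sub-indices: PM10→433, CO→60, SO₂→73, NO₂→66, PM2.5→432. Overall AQI = max = 433; dominant pollutant is PM10.

433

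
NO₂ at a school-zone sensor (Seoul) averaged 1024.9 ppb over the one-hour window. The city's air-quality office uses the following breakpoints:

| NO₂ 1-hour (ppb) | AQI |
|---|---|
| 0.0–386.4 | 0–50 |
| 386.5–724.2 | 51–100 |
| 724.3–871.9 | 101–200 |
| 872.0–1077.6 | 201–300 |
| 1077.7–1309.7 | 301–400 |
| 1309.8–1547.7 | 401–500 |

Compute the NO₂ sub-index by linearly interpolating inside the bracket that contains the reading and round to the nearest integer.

275

NO₂: row 872.0–1077.6 (AQI 201–300). (300−201)·(1024.9−872.0)/(1077.6−872.0) + 201 = 99·152.9/205.6 + 201 ≈ 274.62 → 275.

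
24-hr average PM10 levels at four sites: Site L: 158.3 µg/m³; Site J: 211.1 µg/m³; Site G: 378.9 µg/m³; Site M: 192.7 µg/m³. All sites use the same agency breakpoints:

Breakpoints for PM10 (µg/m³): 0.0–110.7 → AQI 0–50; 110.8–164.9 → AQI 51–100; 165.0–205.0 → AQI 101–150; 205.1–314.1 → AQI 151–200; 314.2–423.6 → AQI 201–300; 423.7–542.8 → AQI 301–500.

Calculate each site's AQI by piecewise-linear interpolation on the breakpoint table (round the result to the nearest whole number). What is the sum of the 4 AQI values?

643

Site L: 158.3 lies in 110.8–164.9, so I_lo=51, I_hi=100, C_lo=110.8, C_hi=164.9.
(100−51)/(164.9−110.8) × (158.3−110.8) + 51 = 49/54.1 × 47.5 + 51 ≈ 94.02 → 94.
Site J: 211.1 lies in 205.1–314.1, so I_lo=151, I_hi=200, C_lo=205.1, C_hi=314.1.
(200−151)/(314.1−205.1) × (211.1−205.1) + 151 = 49/109.0 × 6.0 + 151 ≈ 153.70 → 154.
Site G: 378.9 ∈ [314.2, 423.6] ↔ index [201, 300].
201 + (378.9−314.2)·(300−201)/(423.6−314.2) = 201 + 64.7·99/109.4 ≈ 259.55, so AQI = 260.
Site M 192.7: bracket 165.0–205.0 → index 101–150; slope 49/40.0, offset 27.7.
AQI = 101 + 49/40.0·27.7 ≈ 134.93 ⇒ 135.
AQIs: Site L=94, Site J=154, Site G=260, Site M=135. Sum = 94 + 154 + 260 + 135 = 643.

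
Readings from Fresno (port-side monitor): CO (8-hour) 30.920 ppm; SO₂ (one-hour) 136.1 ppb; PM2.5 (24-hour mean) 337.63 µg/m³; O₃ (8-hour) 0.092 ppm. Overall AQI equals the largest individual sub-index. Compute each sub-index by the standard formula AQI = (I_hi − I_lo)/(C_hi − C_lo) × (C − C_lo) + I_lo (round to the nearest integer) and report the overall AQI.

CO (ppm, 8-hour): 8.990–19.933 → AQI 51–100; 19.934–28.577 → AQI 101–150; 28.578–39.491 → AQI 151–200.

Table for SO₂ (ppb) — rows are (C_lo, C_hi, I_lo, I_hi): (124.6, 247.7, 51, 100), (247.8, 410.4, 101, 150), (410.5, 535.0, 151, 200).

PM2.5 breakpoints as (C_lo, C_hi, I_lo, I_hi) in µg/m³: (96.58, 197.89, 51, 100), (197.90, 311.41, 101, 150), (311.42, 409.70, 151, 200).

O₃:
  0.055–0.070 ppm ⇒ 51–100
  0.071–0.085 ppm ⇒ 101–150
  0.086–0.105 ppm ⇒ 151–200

CO 30.920: bracket 28.578–39.491 → index 151–200; slope 49/10.913, offset 2.342.
AQI = 151 + 49/10.913·2.342 ≈ 161.52 ⇒ 162.
SO₂: 136.1 lies in 124.6–247.7, so I_lo=51, I_hi=100, C_lo=124.6, C_hi=247.7.
(100−51)/(247.7−124.6) × (136.1−124.6) + 51 = 49/123.1 × 11.5 + 51 ≈ 55.58 → 56.
PM2.5: row 311.42–409.70 (AQI 151–200). (200−151)·(337.63−311.42)/(409.70−311.42) + 151 = 49·26.21/98.28 + 151 ≈ 164.07 → 164.
O₃: row 0.086–0.105 (AQI 151–200). (200−151)·(0.092−0.086)/(0.105−0.086) + 151 = 49·0.006/0.019 + 151 ≈ 166.47 → 166.
Sub-indices: CO→162, SO₂→56, PM2.5→164, O₃→166. Overall AQI = max = 166; dominant pollutant is O₃.
AQI 166: Unhealthy.

166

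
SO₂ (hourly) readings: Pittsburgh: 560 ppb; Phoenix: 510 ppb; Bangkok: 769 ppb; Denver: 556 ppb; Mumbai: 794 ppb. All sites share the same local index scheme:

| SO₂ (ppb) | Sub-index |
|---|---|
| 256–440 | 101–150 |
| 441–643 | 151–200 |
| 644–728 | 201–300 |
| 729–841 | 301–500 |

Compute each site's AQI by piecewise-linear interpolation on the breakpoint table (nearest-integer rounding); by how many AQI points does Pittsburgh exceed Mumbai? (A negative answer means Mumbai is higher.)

-236

Pittsburgh: 560 ∈ [441, 643] ↔ index [151, 200].
151 + (560−441)·(200−151)/(643−441) = 151 + 119·49/202 ≈ 179.87, so AQI = 180.
Phoenix: 510 lies in 441–643, so I_lo=151, I_hi=200, C_lo=441, C_hi=643.
(200−151)/(643−441) × (510−441) + 151 = 49/202 × 69 + 151 ≈ 167.74 → 168.
Bangkok 769: bracket 729–841 → index 301–500; slope 199/112, offset 40.
AQI = 301 + 199/112·40 ≈ 372.07 ⇒ 372.
Denver: 556 ∈ [441, 643] ↔ index [151, 200].
151 + (556−441)·(200−151)/(643−441) = 151 + 115·49/202 ≈ 178.90, so AQI = 179.
Mumbai: row 729–841 (AQI 301–500). (500−301)·(794−729)/(841−729) + 301 = 199·65/112 + 301 ≈ 416.49 → 416.
AQIs: Pittsburgh=180, Phoenix=168, Bangkok=372, Denver=179, Mumbai=416. Pittsburgh (180) − Mumbai (416) = -236.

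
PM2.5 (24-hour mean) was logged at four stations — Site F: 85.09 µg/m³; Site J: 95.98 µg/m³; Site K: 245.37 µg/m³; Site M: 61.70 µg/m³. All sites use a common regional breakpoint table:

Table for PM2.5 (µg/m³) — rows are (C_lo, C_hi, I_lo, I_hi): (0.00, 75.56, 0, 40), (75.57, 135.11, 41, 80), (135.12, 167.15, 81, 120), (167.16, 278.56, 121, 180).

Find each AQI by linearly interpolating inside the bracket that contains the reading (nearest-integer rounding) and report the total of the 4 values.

Site F: 85.09 ∈ [75.57, 135.11] ↔ index [41, 80].
41 + (85.09−75.57)·(80−41)/(135.11−75.57) = 41 + 9.52·39/59.54 ≈ 47.24, so AQI = 47.
Site J 95.98: bracket 75.57–135.11 → index 41–80; slope 39/59.54, offset 20.41.
AQI = 41 + 39/59.54·20.41 ≈ 54.37 ⇒ 54.
Site K 245.37: bracket 167.16–278.56 → index 121–180; slope 59/111.40, offset 78.21.
AQI = 121 + 59/111.40·78.21 ≈ 162.42 ⇒ 162.
Site M 61.70: bracket 0.00–75.56 → index 0–40; slope 40/75.56, offset 61.70.
AQI = 0 + 40/75.56·61.70 ≈ 32.66 ⇒ 33.
AQIs: Site F=47, Site J=54, Site K=162, Site M=33. Sum = 47 + 54 + 162 + 33 = 296.

296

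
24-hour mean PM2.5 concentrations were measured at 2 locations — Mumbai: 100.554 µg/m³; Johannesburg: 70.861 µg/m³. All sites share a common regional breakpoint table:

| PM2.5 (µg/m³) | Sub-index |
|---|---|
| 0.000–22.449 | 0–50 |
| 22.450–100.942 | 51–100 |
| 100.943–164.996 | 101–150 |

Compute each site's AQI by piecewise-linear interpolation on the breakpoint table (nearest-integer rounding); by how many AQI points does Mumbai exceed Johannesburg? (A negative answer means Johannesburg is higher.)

Mumbai: 100.554 lies in 22.450–100.942, so I_lo=51, I_hi=100, C_lo=22.450, C_hi=100.942.
(100−51)/(100.942−22.450) × (100.554−22.450) + 51 = 49/78.492 × 78.104 + 51 ≈ 99.76 → 100.
Johannesburg: 70.861 lies in 22.450–100.942, so I_lo=51, I_hi=100, C_lo=22.450, C_hi=100.942.
(100−51)/(100.942−22.450) × (70.861−22.450) + 51 = 49/78.492 × 48.411 + 51 ≈ 81.22 → 81.
AQIs: Mumbai=100, Johannesburg=81. Mumbai (100) − Johannesburg (81) = 19.

19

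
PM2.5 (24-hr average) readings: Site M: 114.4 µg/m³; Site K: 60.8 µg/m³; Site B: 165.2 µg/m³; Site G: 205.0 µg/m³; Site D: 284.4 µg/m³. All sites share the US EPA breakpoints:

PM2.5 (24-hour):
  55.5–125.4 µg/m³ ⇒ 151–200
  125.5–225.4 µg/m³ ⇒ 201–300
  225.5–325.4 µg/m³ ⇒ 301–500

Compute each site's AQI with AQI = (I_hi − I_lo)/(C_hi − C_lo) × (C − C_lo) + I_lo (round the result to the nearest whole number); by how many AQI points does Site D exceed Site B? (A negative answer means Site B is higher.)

Site M: row 55.5–125.4 (AQI 151–200). (200−151)·(114.4−55.5)/(125.4−55.5) + 151 = 49·58.9/69.9 + 151 ≈ 192.29 → 192.
Site K: 60.8 lies in 55.5–125.4, so I_lo=151, I_hi=200, C_lo=55.5, C_hi=125.4.
(200−151)/(125.4−55.5) × (60.8−55.5) + 151 = 49/69.9 × 5.3 + 151 ≈ 154.72 → 155.
Site B: 165.2 lies in 125.5–225.4, so I_lo=201, I_hi=300, C_lo=125.5, C_hi=225.4.
(300−201)/(225.4−125.5) × (165.2−125.5) + 201 = 99/99.9 × 39.7 + 201 ≈ 240.34 → 240.
Site G: 205.0 ∈ [125.5, 225.4] ↔ index [201, 300].
201 + (205.0−125.5)·(300−201)/(225.4−125.5) = 201 + 79.5·99/99.9 ≈ 279.78, so AQI = 280.
Site D 284.4: bracket 225.5–325.4 → index 301–500; slope 199/99.9, offset 58.9.
AQI = 301 + 199/99.9·58.9 ≈ 418.33 ⇒ 418.
AQIs: Site M=192, Site K=155, Site B=240, Site G=280, Site D=418. Site D (418) − Site B (240) = 178.

178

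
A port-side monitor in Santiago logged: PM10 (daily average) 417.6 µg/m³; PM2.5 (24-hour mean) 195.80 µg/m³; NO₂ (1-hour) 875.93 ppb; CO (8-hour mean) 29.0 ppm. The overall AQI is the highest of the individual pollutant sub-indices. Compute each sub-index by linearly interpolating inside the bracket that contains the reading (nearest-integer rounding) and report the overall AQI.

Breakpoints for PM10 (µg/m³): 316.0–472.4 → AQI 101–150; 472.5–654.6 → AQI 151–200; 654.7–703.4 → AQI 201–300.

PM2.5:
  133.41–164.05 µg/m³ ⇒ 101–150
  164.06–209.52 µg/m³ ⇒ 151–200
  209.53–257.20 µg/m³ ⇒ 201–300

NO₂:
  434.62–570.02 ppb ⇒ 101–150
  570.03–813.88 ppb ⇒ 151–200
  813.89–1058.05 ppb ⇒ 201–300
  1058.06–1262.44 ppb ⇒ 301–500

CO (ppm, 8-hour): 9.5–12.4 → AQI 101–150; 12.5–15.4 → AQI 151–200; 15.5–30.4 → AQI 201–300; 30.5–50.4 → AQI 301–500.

PM10: 417.6 lies in 316.0–472.4, so I_lo=101, I_hi=150, C_lo=316.0, C_hi=472.4.
(150−101)/(472.4−316.0) × (417.6−316.0) + 101 = 49/156.4 × 101.6 + 101 ≈ 132.83 → 133.
PM2.5: 195.80 ∈ [164.06, 209.52] ↔ index [151, 200].
151 + (195.80−164.06)·(200−151)/(209.52−164.06) = 151 + 31.74·49/45.46 ≈ 185.21, so AQI = 185.
NO₂ 875.93: bracket 813.89–1058.05 → index 201–300; slope 99/244.16, offset 62.04.
AQI = 201 + 99/244.16·62.04 ≈ 226.16 ⇒ 226.
CO 29.0: bracket 15.5–30.4 → index 201–300; slope 99/14.9, offset 13.5.
AQI = 201 + 99/14.9·13.5 ≈ 290.70 ⇒ 291.
Sub-indices: PM10→133, PM2.5→185, NO₂→226, CO→291. Overall AQI = max = 291; dominant pollutant is CO.

291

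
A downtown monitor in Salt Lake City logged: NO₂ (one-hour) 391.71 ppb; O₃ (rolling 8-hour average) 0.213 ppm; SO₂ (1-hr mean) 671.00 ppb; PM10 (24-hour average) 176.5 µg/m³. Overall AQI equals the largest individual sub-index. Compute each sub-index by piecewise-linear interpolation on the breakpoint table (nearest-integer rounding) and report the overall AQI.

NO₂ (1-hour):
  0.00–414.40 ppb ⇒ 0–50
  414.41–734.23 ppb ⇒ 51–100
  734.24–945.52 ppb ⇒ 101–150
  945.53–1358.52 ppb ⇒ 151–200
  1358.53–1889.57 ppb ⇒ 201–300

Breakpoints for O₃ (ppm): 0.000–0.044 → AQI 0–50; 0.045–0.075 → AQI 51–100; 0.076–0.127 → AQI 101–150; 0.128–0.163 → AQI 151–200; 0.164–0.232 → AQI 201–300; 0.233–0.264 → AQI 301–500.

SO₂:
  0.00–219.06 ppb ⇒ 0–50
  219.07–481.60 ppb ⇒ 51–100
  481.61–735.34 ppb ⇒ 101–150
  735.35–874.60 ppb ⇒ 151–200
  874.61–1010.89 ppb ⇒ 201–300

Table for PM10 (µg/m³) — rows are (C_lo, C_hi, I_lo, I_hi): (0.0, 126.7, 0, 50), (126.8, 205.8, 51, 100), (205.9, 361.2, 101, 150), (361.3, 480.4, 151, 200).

272

NO₂: row 0.00–414.40 (AQI 0–50). (50−0)·(391.71−0.00)/(414.40−0.00) + 0 = 50·391.71/414.40 + 0 ≈ 47.26 → 47.
O₃: 0.213 ∈ [0.164, 0.232] ↔ index [201, 300].
201 + (0.213−0.164)·(300−201)/(0.232−0.164) = 201 + 0.049·99/0.068 ≈ 272.34, so AQI = 272.
SO₂: 671.00 lies in 481.61–735.34, so I_lo=101, I_hi=150, C_lo=481.61, C_hi=735.34.
(150−101)/(735.34−481.61) × (671.00−481.61) + 101 = 49/253.73 × 189.39 + 101 ≈ 137.57 → 138.
PM10 176.5: bracket 126.8–205.8 → index 51–100; slope 49/79.0, offset 49.7.
AQI = 51 + 49/79.0·49.7 ≈ 81.83 ⇒ 82.
Sub-indices: NO₂→47, O₃→272, SO₂→138, PM10→82. Overall AQI = max = 272; dominant pollutant is O₃.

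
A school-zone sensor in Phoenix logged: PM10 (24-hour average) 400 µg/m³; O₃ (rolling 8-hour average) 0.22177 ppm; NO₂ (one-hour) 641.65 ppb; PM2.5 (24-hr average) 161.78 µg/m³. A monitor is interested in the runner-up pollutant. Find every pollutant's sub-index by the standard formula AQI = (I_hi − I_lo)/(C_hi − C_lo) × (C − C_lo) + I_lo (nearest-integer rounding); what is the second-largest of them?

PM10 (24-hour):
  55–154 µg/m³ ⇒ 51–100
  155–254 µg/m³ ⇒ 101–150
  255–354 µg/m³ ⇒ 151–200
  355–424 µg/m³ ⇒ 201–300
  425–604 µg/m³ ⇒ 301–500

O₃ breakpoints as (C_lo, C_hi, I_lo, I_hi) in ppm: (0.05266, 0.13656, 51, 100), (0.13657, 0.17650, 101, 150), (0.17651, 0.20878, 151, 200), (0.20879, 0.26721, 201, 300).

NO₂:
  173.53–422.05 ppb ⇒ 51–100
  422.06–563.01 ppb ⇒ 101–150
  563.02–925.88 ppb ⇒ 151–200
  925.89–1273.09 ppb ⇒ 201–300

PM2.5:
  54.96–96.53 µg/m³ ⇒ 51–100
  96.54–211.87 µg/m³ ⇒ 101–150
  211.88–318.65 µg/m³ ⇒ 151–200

223

PM10: row 355–424 (AQI 201–300). (300−201)·(400−355)/(424−355) + 201 = 99·45/69 + 201 ≈ 265.57 → 266.
O₃ 0.22177: bracket 0.20879–0.26721 → index 201–300; slope 99/0.05842, offset 0.01298.
AQI = 201 + 99/0.05842·0.01298 ≈ 223.00 ⇒ 223.
NO₂ 641.65: bracket 563.02–925.88 → index 151–200; slope 49/362.86, offset 78.63.
AQI = 151 + 49/362.86·78.63 ≈ 161.62 ⇒ 162.
PM2.5 161.78: bracket 96.54–211.87 → index 101–150; slope 49/115.33, offset 65.24.
AQI = 101 + 49/115.33·65.24 ≈ 128.72 ⇒ 129.
Sub-indices: PM10→266, O₃→223, NO₂→162, PM2.5→129. Ranked high→low: 266, 223, 162, 129. Second-highest sub-index = 223.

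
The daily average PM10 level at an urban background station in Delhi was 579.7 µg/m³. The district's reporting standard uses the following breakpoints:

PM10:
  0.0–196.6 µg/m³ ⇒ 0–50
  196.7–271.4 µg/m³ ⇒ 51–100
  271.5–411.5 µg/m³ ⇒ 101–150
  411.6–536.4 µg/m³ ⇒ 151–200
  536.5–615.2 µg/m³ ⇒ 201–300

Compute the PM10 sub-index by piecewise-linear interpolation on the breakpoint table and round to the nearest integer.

PM10 579.7: bracket 536.5–615.2 → index 201–300; slope 99/78.7, offset 43.2.
AQI = 201 + 99/78.7·43.2 ≈ 255.34 ⇒ 255.

255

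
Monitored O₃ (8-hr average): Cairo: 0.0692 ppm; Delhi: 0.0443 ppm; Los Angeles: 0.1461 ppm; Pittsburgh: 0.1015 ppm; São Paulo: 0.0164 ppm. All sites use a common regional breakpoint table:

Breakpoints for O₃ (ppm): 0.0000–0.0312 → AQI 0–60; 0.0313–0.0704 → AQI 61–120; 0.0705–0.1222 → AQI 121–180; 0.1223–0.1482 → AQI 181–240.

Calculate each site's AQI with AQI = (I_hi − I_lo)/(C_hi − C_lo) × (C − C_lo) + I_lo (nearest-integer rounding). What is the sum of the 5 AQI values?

Cairo 0.0692: bracket 0.0313–0.0704 → index 61–120; slope 59/0.0391, offset 0.0379.
AQI = 61 + 59/0.0391·0.0379 ≈ 118.19 ⇒ 118.
Delhi: 0.0443 lies in 0.0313–0.0704, so I_lo=61, I_hi=120, C_lo=0.0313, C_hi=0.0704.
(120−61)/(0.0704−0.0313) × (0.0443−0.0313) + 61 = 59/0.0391 × 0.0130 + 61 ≈ 80.62 → 81.
Los Angeles: 0.1461 lies in 0.1223–0.1482, so I_lo=181, I_hi=240, C_lo=0.1223, C_hi=0.1482.
(240−181)/(0.1482−0.1223) × (0.1461−0.1223) + 181 = 59/0.0259 × 0.0238 + 181 ≈ 235.22 → 235.
Pittsburgh: row 0.0705–0.1222 (AQI 121–180). (180−121)·(0.1015−0.0705)/(0.1222−0.0705) + 121 = 59·0.0310/0.0517 + 121 ≈ 156.38 → 156.
São Paulo 0.0164: bracket 0.0000–0.0312 → index 0–60; slope 60/0.0312, offset 0.0164.
AQI = 0 + 60/0.0312·0.0164 ≈ 31.54 ⇒ 32.
AQIs: Cairo=118, Delhi=81, Los Angeles=235, Pittsburgh=156, São Paulo=32. Sum = 118 + 81 + 235 + 156 + 32 = 622.

622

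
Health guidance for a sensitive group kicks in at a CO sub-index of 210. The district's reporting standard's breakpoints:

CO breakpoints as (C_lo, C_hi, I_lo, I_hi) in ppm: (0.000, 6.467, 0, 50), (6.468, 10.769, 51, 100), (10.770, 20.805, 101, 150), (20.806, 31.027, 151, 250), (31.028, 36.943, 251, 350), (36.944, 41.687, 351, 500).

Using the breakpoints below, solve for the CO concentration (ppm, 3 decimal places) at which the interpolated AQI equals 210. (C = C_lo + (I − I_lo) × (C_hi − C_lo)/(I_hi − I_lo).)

AQI 210 lies in the 151–250 band, which corresponds to 20.806–31.027 ppm.
C = 20.806 + (210−151)×(31.027−20.806)/(250−151) = 20.806 + 59×10.221/99 ≈ 26.89730 ppm → 26.897 ppm to 3 dp.

26.897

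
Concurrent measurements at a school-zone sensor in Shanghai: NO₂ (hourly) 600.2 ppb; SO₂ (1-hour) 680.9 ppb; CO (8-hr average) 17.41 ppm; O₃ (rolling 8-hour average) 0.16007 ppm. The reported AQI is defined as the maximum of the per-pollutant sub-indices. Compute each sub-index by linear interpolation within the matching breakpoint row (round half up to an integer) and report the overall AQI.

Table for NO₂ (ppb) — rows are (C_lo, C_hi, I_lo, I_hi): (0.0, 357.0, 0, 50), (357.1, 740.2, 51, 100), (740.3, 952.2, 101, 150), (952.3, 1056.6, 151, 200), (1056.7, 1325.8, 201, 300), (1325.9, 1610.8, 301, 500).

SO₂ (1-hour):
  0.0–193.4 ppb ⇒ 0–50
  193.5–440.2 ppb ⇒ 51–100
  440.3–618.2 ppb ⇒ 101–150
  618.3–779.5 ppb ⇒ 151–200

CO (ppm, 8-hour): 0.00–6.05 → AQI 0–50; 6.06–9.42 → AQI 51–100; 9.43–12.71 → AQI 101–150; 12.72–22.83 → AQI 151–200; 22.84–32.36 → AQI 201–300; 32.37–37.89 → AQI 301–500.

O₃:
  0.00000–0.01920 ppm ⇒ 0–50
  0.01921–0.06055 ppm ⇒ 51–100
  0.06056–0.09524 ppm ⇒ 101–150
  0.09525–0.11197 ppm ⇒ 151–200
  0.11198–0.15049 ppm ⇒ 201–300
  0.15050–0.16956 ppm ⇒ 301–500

NO₂: 600.2 ∈ [357.1, 740.2] ↔ index [51, 100].
51 + (600.2−357.1)·(100−51)/(740.2−357.1) = 51 + 243.1·49/383.1 ≈ 82.09, so AQI = 82.
SO₂: 680.9 lies in 618.3–779.5, so I_lo=151, I_hi=200, C_lo=618.3, C_hi=779.5.
(200−151)/(779.5−618.3) × (680.9−618.3) + 151 = 49/161.2 × 62.6 + 151 ≈ 170.03 → 170.
CO: row 12.72–22.83 (AQI 151–200). (200−151)·(17.41−12.72)/(22.83−12.72) + 151 = 49·4.69/10.11 + 151 ≈ 173.73 → 174.
O₃: 0.16007 lies in 0.15050–0.16956, so I_lo=301, I_hi=500, C_lo=0.15050, C_hi=0.16956.
(500−301)/(0.16956−0.15050) × (0.16007−0.15050) + 301 = 199/0.01906 × 0.00957 + 301 ≈ 400.92 → 401.
Sub-indices: NO₂→82, SO₂→170, CO→174, O₃→401. Overall AQI = max = 401; dominant pollutant is O₃.

401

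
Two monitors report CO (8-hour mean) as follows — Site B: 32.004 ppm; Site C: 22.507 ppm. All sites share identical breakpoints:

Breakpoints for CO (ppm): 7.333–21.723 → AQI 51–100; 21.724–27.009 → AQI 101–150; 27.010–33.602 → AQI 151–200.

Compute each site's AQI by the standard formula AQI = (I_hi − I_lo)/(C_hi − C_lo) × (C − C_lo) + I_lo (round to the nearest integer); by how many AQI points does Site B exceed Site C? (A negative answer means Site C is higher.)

80

Site B: row 27.010–33.602 (AQI 151–200). (200−151)·(32.004−27.010)/(33.602−27.010) + 151 = 49·4.994/6.592 + 151 ≈ 188.12 → 188.
Site C: row 21.724–27.009 (AQI 101–150). (150−101)·(22.507−21.724)/(27.009−21.724) + 101 = 49·0.783/5.285 + 101 ≈ 108.26 → 108.
AQIs: Site B=188, Site C=108. Site B (188) − Site C (108) = 80.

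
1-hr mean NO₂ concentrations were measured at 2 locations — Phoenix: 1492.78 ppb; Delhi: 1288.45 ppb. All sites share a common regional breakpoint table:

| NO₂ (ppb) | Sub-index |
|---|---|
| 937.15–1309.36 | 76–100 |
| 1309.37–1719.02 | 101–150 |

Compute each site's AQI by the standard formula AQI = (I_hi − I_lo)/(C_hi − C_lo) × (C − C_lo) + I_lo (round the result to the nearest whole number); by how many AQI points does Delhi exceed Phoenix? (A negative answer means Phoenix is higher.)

-24

Phoenix 1492.78: bracket 1309.37–1719.02 → index 101–150; slope 49/409.65, offset 183.41.
AQI = 101 + 49/409.65·183.41 ≈ 122.94 ⇒ 123.
Delhi: 1288.45 lies in 937.15–1309.36, so I_lo=76, I_hi=100, C_lo=937.15, C_hi=1309.36.
(100−76)/(1309.36−937.15) × (1288.45−937.15) + 76 = 24/372.21 × 351.30 + 76 ≈ 98.65 → 99.
AQIs: Phoenix=123, Delhi=99. Delhi (99) − Phoenix (123) = -24.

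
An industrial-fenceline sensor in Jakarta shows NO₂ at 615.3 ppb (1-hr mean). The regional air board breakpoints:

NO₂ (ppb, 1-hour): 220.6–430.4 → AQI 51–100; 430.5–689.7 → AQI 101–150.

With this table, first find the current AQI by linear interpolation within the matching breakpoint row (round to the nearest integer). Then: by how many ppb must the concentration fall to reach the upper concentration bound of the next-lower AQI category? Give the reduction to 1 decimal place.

184.9

NO₂: 615.3 lies in 430.5–689.7, so I_lo=101, I_hi=150, C_lo=430.5, C_hi=689.7.
(150−101)/(689.7−430.5) × (615.3−430.5) + 101 = 49/259.2 × 184.8 + 101 ≈ 135.94 → 136.
Current AQI 136 is in the Unhealthy for Sensitive Groups range (101–150). The next-lower category tops out at AQI 100, whose upper concentration bound is 430.4 ppb.
Reduction needed = 615.3 − 430.4 = 184.9 ppb.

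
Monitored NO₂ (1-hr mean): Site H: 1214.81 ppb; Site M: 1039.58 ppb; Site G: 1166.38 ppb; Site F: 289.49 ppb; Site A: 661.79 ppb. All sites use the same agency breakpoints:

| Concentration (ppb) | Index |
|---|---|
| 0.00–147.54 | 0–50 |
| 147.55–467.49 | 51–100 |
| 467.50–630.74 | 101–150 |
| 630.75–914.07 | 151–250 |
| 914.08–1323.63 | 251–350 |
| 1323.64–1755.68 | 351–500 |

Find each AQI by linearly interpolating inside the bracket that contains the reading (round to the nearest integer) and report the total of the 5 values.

1152

Site H 1214.81: bracket 914.08–1323.63 → index 251–350; slope 99/409.55, offset 300.73.
AQI = 251 + 99/409.55·300.73 ≈ 323.70 ⇒ 324.
Site M: 1039.58 lies in 914.08–1323.63, so I_lo=251, I_hi=350, C_lo=914.08, C_hi=1323.63.
(350−251)/(1323.63−914.08) × (1039.58−914.08) + 251 = 99/409.55 × 125.50 + 251 ≈ 281.34 → 281.
Site G: row 914.08–1323.63 (AQI 251–350). (350−251)·(1166.38−914.08)/(1323.63−914.08) + 251 = 99·252.30/409.55 + 251 ≈ 311.99 → 312.
Site F 289.49: bracket 147.55–467.49 → index 51–100; slope 49/319.94, offset 141.94.
AQI = 51 + 49/319.94·141.94 ≈ 72.74 ⇒ 73.
Site A: 661.79 lies in 630.75–914.07, so I_lo=151, I_hi=250, C_lo=630.75, C_hi=914.07.
(250−151)/(914.07−630.75) × (661.79−630.75) + 151 = 99/283.32 × 31.04 + 151 ≈ 161.85 → 162.
AQIs: Site H=324, Site M=281, Site G=312, Site F=73, Site A=162. Sum = 324 + 281 + 312 + 73 + 162 = 1152.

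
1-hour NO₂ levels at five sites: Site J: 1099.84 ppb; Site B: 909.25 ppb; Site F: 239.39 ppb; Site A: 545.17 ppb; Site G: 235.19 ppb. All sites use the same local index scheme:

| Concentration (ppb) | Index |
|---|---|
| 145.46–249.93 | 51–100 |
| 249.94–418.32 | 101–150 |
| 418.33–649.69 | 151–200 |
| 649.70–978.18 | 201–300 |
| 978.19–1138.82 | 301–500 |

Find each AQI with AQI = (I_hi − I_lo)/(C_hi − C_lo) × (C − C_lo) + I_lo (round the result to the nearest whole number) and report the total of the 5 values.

Site J: row 978.19–1138.82 (AQI 301–500). (500−301)·(1099.84−978.19)/(1138.82−978.19) + 301 = 199·121.65/160.63 + 301 ≈ 451.71 → 452.
Site B: row 649.70–978.18 (AQI 201–300). (300−201)·(909.25−649.70)/(978.18−649.70) + 201 = 99·259.55/328.48 + 201 ≈ 279.23 → 279.
Site F: row 145.46–249.93 (AQI 51–100). (100−51)·(239.39−145.46)/(249.93−145.46) + 51 = 49·93.93/104.47 + 51 ≈ 95.06 → 95.
Site A: 545.17 ∈ [418.33, 649.69] ↔ index [151, 200].
151 + (545.17−418.33)·(200−151)/(649.69−418.33) = 151 + 126.84·49/231.36 ≈ 177.86, so AQI = 178.
Site G: 235.19 lies in 145.46–249.93, so I_lo=51, I_hi=100, C_lo=145.46, C_hi=249.93.
(100−51)/(249.93−145.46) × (235.19−145.46) + 51 = 49/104.47 × 89.73 + 51 ≈ 93.09 → 93.
AQIs: Site J=452, Site B=279, Site F=95, Site A=178, Site G=93. Sum = 452 + 279 + 95 + 178 + 93 = 1097.

1097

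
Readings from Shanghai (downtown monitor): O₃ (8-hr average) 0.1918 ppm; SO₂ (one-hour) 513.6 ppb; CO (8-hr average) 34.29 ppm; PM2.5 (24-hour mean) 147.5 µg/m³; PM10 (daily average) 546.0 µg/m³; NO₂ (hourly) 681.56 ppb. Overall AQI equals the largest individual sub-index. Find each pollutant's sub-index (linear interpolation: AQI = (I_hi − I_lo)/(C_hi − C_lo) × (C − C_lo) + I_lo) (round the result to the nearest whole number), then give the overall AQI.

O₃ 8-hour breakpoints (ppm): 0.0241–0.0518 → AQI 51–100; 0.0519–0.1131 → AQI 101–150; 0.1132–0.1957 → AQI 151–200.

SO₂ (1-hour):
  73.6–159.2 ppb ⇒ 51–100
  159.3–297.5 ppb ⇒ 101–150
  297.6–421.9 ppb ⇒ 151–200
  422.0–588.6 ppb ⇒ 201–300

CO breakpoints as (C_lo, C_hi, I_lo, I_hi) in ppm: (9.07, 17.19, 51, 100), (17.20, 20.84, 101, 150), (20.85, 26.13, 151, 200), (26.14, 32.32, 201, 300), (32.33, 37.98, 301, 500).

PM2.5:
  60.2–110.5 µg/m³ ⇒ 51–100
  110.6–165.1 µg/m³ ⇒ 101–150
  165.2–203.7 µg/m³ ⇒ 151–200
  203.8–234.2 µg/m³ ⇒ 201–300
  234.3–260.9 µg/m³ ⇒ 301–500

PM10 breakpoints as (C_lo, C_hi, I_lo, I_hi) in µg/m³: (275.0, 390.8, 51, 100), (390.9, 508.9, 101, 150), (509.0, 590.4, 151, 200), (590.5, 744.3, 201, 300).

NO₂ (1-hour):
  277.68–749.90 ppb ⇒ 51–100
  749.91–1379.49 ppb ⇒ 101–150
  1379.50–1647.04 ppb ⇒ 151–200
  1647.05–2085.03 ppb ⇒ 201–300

O₃ 0.1918: bracket 0.1132–0.1957 → index 151–200; slope 49/0.0825, offset 0.0786.
AQI = 151 + 49/0.0825·0.0786 ≈ 197.68 ⇒ 198.
SO₂ 513.6: bracket 422.0–588.6 → index 201–300; slope 99/166.6, offset 91.6.
AQI = 201 + 99/166.6·91.6 ≈ 255.43 ⇒ 255.
CO: row 32.33–37.98 (AQI 301–500). (500−301)·(34.29−32.33)/(37.98−32.33) + 301 = 199·1.96/5.65 + 301 ≈ 370.03 → 370.
PM2.5: row 110.6–165.1 (AQI 101–150). (150−101)·(147.5−110.6)/(165.1−110.6) + 101 = 49·36.9/54.5 + 101 ≈ 134.18 → 134.
PM10: 546.0 ∈ [509.0, 590.4] ↔ index [151, 200].
151 + (546.0−509.0)·(200−151)/(590.4−509.0) = 151 + 37.0·49/81.4 ≈ 173.27, so AQI = 173.
NO₂: 681.56 ∈ [277.68, 749.90] ↔ index [51, 100].
51 + (681.56−277.68)·(100−51)/(749.90−277.68) = 51 + 403.88·49/472.22 ≈ 92.91, so AQI = 93.
Sub-indices: O₃→198, SO₂→255, CO→370, PM2.5→134, PM10→173, NO₂→93. Overall AQI = max = 370; dominant pollutant is CO.

370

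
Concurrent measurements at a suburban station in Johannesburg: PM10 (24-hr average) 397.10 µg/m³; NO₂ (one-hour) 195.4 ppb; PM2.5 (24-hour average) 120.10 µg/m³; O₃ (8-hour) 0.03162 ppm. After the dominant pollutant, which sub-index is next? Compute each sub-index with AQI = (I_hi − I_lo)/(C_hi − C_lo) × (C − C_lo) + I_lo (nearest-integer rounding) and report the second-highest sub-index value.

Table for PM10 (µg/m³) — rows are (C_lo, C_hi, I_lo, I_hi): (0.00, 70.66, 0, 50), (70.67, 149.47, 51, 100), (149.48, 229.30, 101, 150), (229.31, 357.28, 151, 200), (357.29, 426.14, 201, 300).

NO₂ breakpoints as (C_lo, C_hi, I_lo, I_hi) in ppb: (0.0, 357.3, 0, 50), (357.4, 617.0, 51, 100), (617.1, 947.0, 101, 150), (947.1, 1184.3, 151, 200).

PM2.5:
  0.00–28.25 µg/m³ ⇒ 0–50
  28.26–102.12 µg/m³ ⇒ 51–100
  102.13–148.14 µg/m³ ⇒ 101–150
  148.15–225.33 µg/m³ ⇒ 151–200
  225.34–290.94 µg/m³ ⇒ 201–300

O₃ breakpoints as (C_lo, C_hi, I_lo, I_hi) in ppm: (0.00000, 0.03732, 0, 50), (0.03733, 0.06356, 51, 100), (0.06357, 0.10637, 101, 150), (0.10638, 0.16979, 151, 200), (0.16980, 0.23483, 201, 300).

PM10: 397.10 ∈ [357.29, 426.14] ↔ index [201, 300].
201 + (397.10−357.29)·(300−201)/(426.14−357.29) = 201 + 39.81·99/68.85 ≈ 258.24, so AQI = 258.
NO₂: row 0.0–357.3 (AQI 0–50). (50−0)·(195.4−0.0)/(357.3−0.0) + 0 = 50·195.4/357.3 + 0 ≈ 27.34 → 27.
PM2.5: 120.10 ∈ [102.13, 148.14] ↔ index [101, 150].
101 + (120.10−102.13)·(150−101)/(148.14−102.13) = 101 + 17.97·49/46.01 ≈ 120.14, so AQI = 120.
O₃: row 0.00000–0.03732 (AQI 0–50). (50−0)·(0.03162−0.00000)/(0.03732−0.00000) + 0 = 50·0.03162/0.03732 + 0 ≈ 42.36 → 42.
Sub-indices: PM10→258, NO₂→27, PM2.5→120, O₃→42. Ranked high→low: 258, 120, 42, 27. Second-highest sub-index = 120.

120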